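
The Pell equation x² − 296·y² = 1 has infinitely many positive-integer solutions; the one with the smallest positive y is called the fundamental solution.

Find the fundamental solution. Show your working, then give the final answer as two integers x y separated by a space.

3699 215

[17; 4,1,7,1,4,34] for √296; ℓ=6 ⇒ convergent index 5
k=0  a_k=17  p_k/q_k = 17/1
k=1  a_k=4  p_k/q_k = 69/4
k=2  a_k=1  p_k/q_k = 86/5
k=3  a_k=7  p_k/q_k = 671/39
k=4  a_k=1  p_k/q_k = 757/44
k=5  a_k=4  p_k/q_k = 3699/215
(x₁, y₁) = (3699, 215);  3699² − 296·215² = 1 ✓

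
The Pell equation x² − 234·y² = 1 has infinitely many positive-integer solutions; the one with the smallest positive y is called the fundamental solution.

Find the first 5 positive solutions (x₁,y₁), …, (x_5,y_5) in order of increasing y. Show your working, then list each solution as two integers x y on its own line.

5201 340
54100801 3536680
562756526801 36788545020
5853793337683201 382674441761360
60891157735824130001 3980579506413121700

[15; 3,2,1,2,1,2,3,30] for √234; ℓ=8 ⇒ convergent index 7
k=0  a_k=15  p_k/q_k = 15/1
…
k=4  a_k=2  p_k/q_k = 413/27
k=5  a_k=1  p_k/q_k = 566/37
k=6  a_k=2  p_k/q_k = 1545/101
k=7  a_k=3  p_k/q_k = 5201/340
→ (5201, 340).  Check: 5201²=27050401, 234·340²=27050400, difference 1.
n=2: (5201,340)∘(5201,340) = (5201·5201+234·340·340, 5201·340+340·5201) = (54100801,3536680)
n=3: (54100801,3536680)∘(5201,340) = (5201·54100801+234·340·3536680, 5201·3536680+340·54100801) = (562756526801,36788545020)
n=4: (562756526801,36788545020)∘(5201,340) = (5201·562756526801+234·340·36788545020, 5201·36788545020+340·562756526801) = (5853793337683201,382674441761360)
n=5: (5853793337683201,382674441761360)∘(5201,340) = (5201·5853793337683201+234·340·382674441761360, 5201·382674441761360+340·5853793337683201) = (60891157735824130001,3980579506413121700)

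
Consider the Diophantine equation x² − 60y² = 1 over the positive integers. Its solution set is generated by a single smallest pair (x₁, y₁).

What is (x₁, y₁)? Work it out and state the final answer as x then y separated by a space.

31 4

√60 = [7; 1,2,1,14, …], period ℓ=4 (even) → k=3
step 0: (7, 1)  from 7·(1,0) + (0,1)
step 1: (8, 1)  from 1·(7,1) + (1,0)
step 2: (23, 3)  from 2·(8,1) + (7,1)
step 3: (31, 4)  from 1·(23,3) + (8,1)
fundamental: x₁=31, y₁=4  (since 961 − 60·16 = 1)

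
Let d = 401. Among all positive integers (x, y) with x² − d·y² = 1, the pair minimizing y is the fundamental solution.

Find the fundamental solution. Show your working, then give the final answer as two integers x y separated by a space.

801 40

[20; 40] for √401; ℓ=1 ⇒ convergent index 1
a_0=20:  p_0=20·1+0=20,  q_0=20·0+1=1
a_1=40:  p_1=40·20+1=801,  q_1=40·1+0=40
(x₁, y₁) = (801, 40);  801² − 401·40² = 1 ✓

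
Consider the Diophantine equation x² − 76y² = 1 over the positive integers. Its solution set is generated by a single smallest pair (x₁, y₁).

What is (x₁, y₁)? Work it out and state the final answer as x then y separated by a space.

57799 6630

[8; 1,2,1,1,5,4,5,1,1,2,1,16] for √76; ℓ=12 ⇒ convergent index 11
k=0  a_k=8  p_k/q_k = 8/1
…
k=2  a_k=2  p_k/q_k = 26/3
…
k=4  a_k=1  p_k/q_k = 61/7
…
k=6  a_k=4  p_k/q_k = 1421/163
…
k=8  a_k=1  p_k/q_k = 8866/1017
k=9  a_k=1  p_k/q_k = 16311/1871
k=10  a_k=2  p_k/q_k = 41488/4759
k=11  a_k=1  p_k/q_k = 57799/6630
(x₁, y₁) = (57799, 6630);  57799² − 76·6630² = 1 ✓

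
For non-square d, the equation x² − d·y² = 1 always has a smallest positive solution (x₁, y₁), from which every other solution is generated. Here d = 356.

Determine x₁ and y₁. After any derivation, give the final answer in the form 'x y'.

√356 = [18; 1,6,1,1,2,…,6,1,36, …], period ℓ=14 (even) → k=13
step 0: (18, 1)  from 18·(1,0) + (0,1)
…
step 3: (151, 8)  from 1·(132,7) + (19,1)
…
step 8: (9717, 515)  from 1·(8717,462) + (1000,53)
…
step 10: (37868, 2007)  from 1·(28151,1492) + (9717,515)
…
step 12: (433982, 23001)  from 6·(66019,3499) + (37868,2007)
step 13: (500001, 26500)  from 1·(433982,23001) + (66019,3499)
(x₁, y₁) = (500001, 26500);  500001² − 356·26500² = 1 ✓

500001 26500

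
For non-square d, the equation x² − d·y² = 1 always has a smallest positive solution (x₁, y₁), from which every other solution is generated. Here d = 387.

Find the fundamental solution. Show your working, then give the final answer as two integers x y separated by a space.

3482 177

d=387: √d = [19; 1,2,19,2,1,38] (ℓ=6, even), read p_5/q_5
k=0  a_k=19  p_k/q_k = 19/1
k=1  a_k=1  p_k/q_k = 20/1
k=2  a_k=2  p_k/q_k = 59/3
…
k=4  a_k=2  p_k/q_k = 2341/119
k=5  a_k=1  p_k/q_k = 3482/177
fundamental: x₁=3482, y₁=177  (since 12124324 − 387·31329 = 1)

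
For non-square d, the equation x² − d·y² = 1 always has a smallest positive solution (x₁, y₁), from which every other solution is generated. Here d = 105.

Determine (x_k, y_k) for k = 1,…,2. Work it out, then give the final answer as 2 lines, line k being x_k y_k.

√105 = [10; 4,20, …], period ℓ=2 (even) → k=1
step 0: (10, 1)  from 10·(1,0) + (0,1)
step 1: (41, 4)  from 4·(10,1) + (1,0)
→ (41, 4).  Check: 41²=1681, 105·4²=1680, difference 1.
(x_2, y_2) = (41·41 + 105·4·4, 41·4 + 4·41) = (3361, 328)

41 4
3361 328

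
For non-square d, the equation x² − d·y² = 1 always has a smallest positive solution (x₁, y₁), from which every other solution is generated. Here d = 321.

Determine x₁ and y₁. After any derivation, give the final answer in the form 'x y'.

215 12

d=321: √d = [17; 1,10,1,34] (ℓ=4, even), read p_3/q_3
i=0: a=17 ⇒ p=17, q=1
i=1: a=1 ⇒ p=18, q=1
i=2: a=10 ⇒ p=197, q=11
i=3: a=1 ⇒ p=215, q=12
(x₁, y₁) = (215, 12);  215² − 321·12² = 1 ✓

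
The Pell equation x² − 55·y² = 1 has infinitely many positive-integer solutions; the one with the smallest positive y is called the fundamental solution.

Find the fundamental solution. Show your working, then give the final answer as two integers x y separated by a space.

√55 → a₀=7, period (2,2,2,14); ℓ=4 even so k=3
a_0=7:  p_0=7·1+0=7,  q_0=7·0+1=1
a_1=2:  p_1=2·7+1=15,  q_1=2·1+0=2
a_2=2:  p_2=2·15+7=37,  q_2=2·2+1=5
a_3=2:  p_3=2·37+15=89,  q_3=2·5+2=12
→ (89, 12).  Check: 89²=7921, 55·12²=7920, difference 1.

89 12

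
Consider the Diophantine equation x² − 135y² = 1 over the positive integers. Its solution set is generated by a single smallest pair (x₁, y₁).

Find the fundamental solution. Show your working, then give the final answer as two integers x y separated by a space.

244 21

√135 → a₀=11, period (1,1,1,1,1,1,1,22); ℓ=8 even so k=7
a_0=11:  p_0=11·1+0=11,  q_0=11·0+1=1
a_1=1:  p_1=1·11+1=12,  q_1=1·1+0=1
…
a_4=1:  p_4=1·35+23=58,  q_4=1·3+2=5
…
a_6=1:  p_6=1·93+58=151,  q_6=1·8+5=13
a_7=1:  p_7=1·151+93=244,  q_7=1·13+8=21
→ (244, 21).  Check: 244²=59536, 135·21²=59535, difference 1.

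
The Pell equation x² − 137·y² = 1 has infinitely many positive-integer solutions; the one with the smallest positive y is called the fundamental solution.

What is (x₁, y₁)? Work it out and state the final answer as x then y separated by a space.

[11; 1,2,2,1,1,2,2,1,22] for √137; ℓ=9 ⇒ convergent index 17
step 0: (11, 1)  from 11·(1,0) + (0,1)
step 1: (12, 1)  from 1·(11,1) + (1,0)
step 2: (35, 3)  from 2·(12,1) + (11,1)
…
step 4: (117, 10)  from 1·(82,7) + (35,3)
step 5: (199, 17)  from 1·(117,10) + (82,7)
step 6: (515, 44)  from 2·(199,17) + (117,10)
…
step 8: (1744, 149)  from 1·(1229,105) + (515,44)
step 9: (39597, 3383)  from 22·(1744,149) + (1229,105)
step 10: (41341, 3532)  from 1·(39597,3383) + (1744,149)
step 11: (122279, 10447)  from 2·(41341,3532) + (39597,3383)
step 12: (285899, 24426)  from 2·(122279,10447) + (41341,3532)
step 13: (408178, 34873)  from 1·(285899,24426) + (122279,10447)
step 14: (694077, 59299)  from 1·(408178,34873) + (285899,24426)
step 15: (1796332, 153471)  from 2·(694077,59299) + (408178,34873)
step 16: (4286741, 366241)  from 2·(1796332,153471) + (694077,59299)
step 17: (6083073, 519712)  from 1·(4286741,366241) + (1796332,153471)
(x₁, y₁) = (6083073, 519712);  6083073² − 137·519712² = 1 ✓

6083073 519712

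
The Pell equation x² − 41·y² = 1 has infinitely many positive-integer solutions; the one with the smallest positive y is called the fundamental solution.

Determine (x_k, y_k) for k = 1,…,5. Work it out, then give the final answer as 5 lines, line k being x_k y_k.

√41 → a₀=6, period (2,2,12); ℓ=3 odd so k=5
k=0  a_k=6  p_k/q_k = 6/1
…
k=2  a_k=2  p_k/q_k = 32/5
…
k=4  a_k=2  p_k/q_k = 826/129
k=5  a_k=2  p_k/q_k = 2049/320
fundamental: x₁=2049, y₁=320  (since 4198401 − 41·102400 = 1)
(2049+320√41)^2 = 8396801 + 1311360√41
(2049+320√41)^3 = 34410088449 + 5373952960√41
(2049+320√41)^4 = 141012534067201 + 22022457918720√41
(2049+320√41)^5 = 577869330197301249 + 90248027176961600√41

2049 320
8396801 1311360
34410088449 5373952960
141012534067201 22022457918720
577869330197301249 90248027176961600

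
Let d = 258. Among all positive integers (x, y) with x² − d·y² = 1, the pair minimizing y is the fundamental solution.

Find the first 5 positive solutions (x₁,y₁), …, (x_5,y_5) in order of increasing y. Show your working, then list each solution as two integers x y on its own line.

d=258: √d = [16; 16,32] (ℓ=2, even), read p_1/q_1
step 0: (16, 1)  from 16·(1,0) + (0,1)
step 1: (257, 16)  from 16·(16,1) + (1,0)
→ (257, 16).  Check: 257²=66049, 258·16²=66048, difference 1.
(x_2, y_2) = (257·257 + 258·16·16, 257·16 + 16·257) = (132097, 8224)
(x_3, y_3) = (257·132097 + 258·16·8224, 257·8224 + 16·132097) = (67897601, 4227120)
(x_4, y_4) = (257·67897601 + 258·16·4227120, 257·4227120 + 16·67897601) = (34899234817, 2172731456)
(x_5, y_5) = (257·34899234817 + 258·16·2172731456, 257·2172731456 + 16·34899234817) = (17938138798337, 1116779741264)

257 16
132097 8224
67897601 4227120
34899234817 2172731456
17938138798337 1116779741264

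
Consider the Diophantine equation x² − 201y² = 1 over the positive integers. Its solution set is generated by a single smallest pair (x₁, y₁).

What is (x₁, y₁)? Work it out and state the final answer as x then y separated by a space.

515095 36332

[14; 5,1,1,1,2,…,1,5,28] for √201; ℓ=14 ⇒ convergent index 13
step 0: (14, 1)  from 14·(1,0) + (0,1)
step 1: (71, 5)  from 5·(14,1) + (1,0)
…
step 5: (638, 45)  from 2·(241,17) + (156,11)
…
step 8: (8549, 603)  from 1·(7670,541) + (879,62)
…
step 11: (58085, 4097)  from 1·(33317,2350) + (24768,1747)
step 12: (91402, 6447)  from 1·(58085,4097) + (33317,2350)
step 13: (515095, 36332)  from 5·(91402,6447) + (58085,4097)
(x₁, y₁) = (515095, 36332);  515095² − 201·36332² = 1 ✓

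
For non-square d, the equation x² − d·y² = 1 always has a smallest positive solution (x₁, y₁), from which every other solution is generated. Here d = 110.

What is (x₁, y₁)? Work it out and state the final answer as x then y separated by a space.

√110 → a₀=10, period (2,20); ℓ=2 even so k=1
k=0  a_k=10  p_k/q_k = 10/1
k=1  a_k=2  p_k/q_k = 21/2
fundamental: x₁=21, y₁=2  (since 441 − 110·4 = 1)

21 2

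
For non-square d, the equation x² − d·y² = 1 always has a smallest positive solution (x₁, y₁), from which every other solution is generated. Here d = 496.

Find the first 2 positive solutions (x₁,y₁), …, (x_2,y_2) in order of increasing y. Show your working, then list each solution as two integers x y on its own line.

4620799 207480
42703566796801 1917446753040

√496 = [22; 3,1,2,4,1,…,1,3,44, …], period ℓ=16 (even) → k=15
i=0: a=22 ⇒ p=22, q=1
…
i=2: a=1 ⇒ p=89, q=4
i=3: a=2 ⇒ p=245, q=11
…
i=5: a=1 ⇒ p=1314, q=59
…
i=7: a=2 ⇒ p=6080, q=273
i=8: a=2 ⇒ p=14543, q=653
i=9: a=2 ⇒ p=35166, q=1579
i=10: a=1 ⇒ p=49709, q=2232
i=11: a=1 ⇒ p=84875, q=3811
i=12: a=4 ⇒ p=389209, q=17476
i=13: a=2 ⇒ p=863293, q=38763
i=14: a=1 ⇒ p=1252502, q=56239
i=15: a=3 ⇒ p=4620799, q=207480
→ (4620799, 207480).  Check: 4620799²=21351783398401, 496·207480²=21351783398400, difference 1.
n=2: (4620799,207480)∘(4620799,207480) = (4620799·4620799+496·207480·207480, 4620799·207480+207480·4620799) = (42703566796801,1917446753040)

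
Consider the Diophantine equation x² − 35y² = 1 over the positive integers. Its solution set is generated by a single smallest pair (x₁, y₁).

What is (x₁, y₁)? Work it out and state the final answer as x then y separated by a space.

[5; 1,10] for √35; ℓ=2 ⇒ convergent index 1
i=0: a=5 ⇒ p=5, q=1
i=1: a=1 ⇒ p=6, q=1
(x₁, y₁) = (6, 1);  6² − 35·1² = 1 ✓

6 1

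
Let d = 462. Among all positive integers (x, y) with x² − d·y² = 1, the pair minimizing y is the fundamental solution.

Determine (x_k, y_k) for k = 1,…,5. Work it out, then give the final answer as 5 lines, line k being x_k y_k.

43 2
3697 172
317899 14790
27335617 1271768
2350545163 109357258

√462 = [21; 2,42, …], period ℓ=2 (even) → k=1
a_0=21:  p_0=21·1+0=21,  q_0=21·0+1=1
a_1=2:  p_1=2·21+1=43,  q_1=2·1+0=2
fundamental: x₁=43, y₁=2  (since 1849 − 462·4 = 1)
k=2:  x_2 = 43·43+462·2·2 = 3697,  y_2 = 43·2+2·43 = 172
k=3:  x_3 = 43·3697+462·2·172 = 317899,  y_3 = 43·172+2·3697 = 14790
k=4:  x_4 = 43·317899+462·2·14790 = 27335617,  y_4 = 43·14790+2·317899 = 1271768
k=5:  x_5 = 43·27335617+462·2·1271768 = 2350545163,  y_5 = 43·1271768+2·27335617 = 109357258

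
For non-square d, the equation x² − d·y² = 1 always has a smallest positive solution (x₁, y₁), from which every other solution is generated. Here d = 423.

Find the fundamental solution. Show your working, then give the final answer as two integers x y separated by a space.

√423 = [20; 1,1,3,4,3,1,1,40, …], period ℓ=8 (even) → k=7
a_0=20:  p_0=20·1+0=20,  q_0=20·0+1=1
a_1=1:  p_1=1·20+1=21,  q_1=1·1+0=1
a_2=1:  p_2=1·21+20=41,  q_2=1·1+1=2
a_3=3:  p_3=3·41+21=144,  q_3=3·2+1=7
…
a_6=1:  p_6=1·1995+617=2612,  q_6=1·97+30=127
a_7=1:  p_7=1·2612+1995=4607,  q_7=1·127+97=224
(x₁, y₁) = (4607, 224);  4607² − 423·224² = 1 ✓

4607 224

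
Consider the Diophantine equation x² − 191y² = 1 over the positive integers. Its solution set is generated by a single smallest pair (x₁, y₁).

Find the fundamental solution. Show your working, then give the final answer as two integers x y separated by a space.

√191 → a₀=13, period (1,4,1,1,3,…,4,1,26); ℓ=16 even so k=15
k=0  a_k=13  p_k/q_k = 13/1
k=1  a_k=1  p_k/q_k = 14/1
k=2  a_k=4  p_k/q_k = 69/5
k=3  a_k=1  p_k/q_k = 83/6
k=4  a_k=1  p_k/q_k = 152/11
k=5  a_k=3  p_k/q_k = 539/39
k=6  a_k=2  p_k/q_k = 1230/89
k=7  a_k=2  p_k/q_k = 2999/217
k=8  a_k=13  p_k/q_k = 40217/2910
…
k=10  a_k=2  p_k/q_k = 207083/14984
k=11  a_k=3  p_k/q_k = 704682/50989
k=12  a_k=1  p_k/q_k = 911765/65973
…
k=14  a_k=4  p_k/q_k = 7377553/533821
k=15  a_k=1  p_k/q_k = 8994000/650783
fundamental: x₁=8994000, y₁=650783  (since 80892036000000 − 191·423518513089 = 1)

8994000 650783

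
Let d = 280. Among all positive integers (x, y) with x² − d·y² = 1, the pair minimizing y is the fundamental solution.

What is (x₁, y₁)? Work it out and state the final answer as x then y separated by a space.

d=280: √d = [16; 1,2,1,2,1,32] (ℓ=6, even), read p_5/q_5
k=0  a_k=16  p_k/q_k = 16/1
k=1  a_k=1  p_k/q_k = 17/1
k=2  a_k=2  p_k/q_k = 50/3
k=3  a_k=1  p_k/q_k = 67/4
k=4  a_k=2  p_k/q_k = 184/11
k=5  a_k=1  p_k/q_k = 251/15
fundamental: x₁=251, y₁=15  (since 63001 − 280·225 = 1)

251 15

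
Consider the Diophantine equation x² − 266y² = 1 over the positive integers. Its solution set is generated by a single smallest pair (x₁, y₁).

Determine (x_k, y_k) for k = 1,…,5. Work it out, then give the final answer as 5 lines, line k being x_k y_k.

685 42
938449 57540
1285674445 78829758
1761373051201 107996710920
2413079794470925 147955415130642

√266 → a₀=16, period (3,4,3,32); ℓ=4 even so k=3
i=0: a=16 ⇒ p=16, q=1
…
i=2: a=4 ⇒ p=212, q=13
i=3: a=3 ⇒ p=685, q=42
(x₁, y₁) = (685, 42);  685² − 266·42² = 1 ✓
k=2:  x_2 = 685·685+266·42·42 = 938449,  y_2 = 685·42+42·685 = 57540
k=3:  x_3 = 685·938449+266·42·57540 = 1285674445,  y_3 = 685·57540+42·938449 = 78829758
k=4:  x_4 = 685·1285674445+266·42·78829758 = 1761373051201,  y_4 = 685·78829758+42·1285674445 = 107996710920
k=5:  x_5 = 685·1761373051201+266·42·107996710920 = 2413079794470925,  y_5 = 685·107996710920+42·1761373051201 = 147955415130642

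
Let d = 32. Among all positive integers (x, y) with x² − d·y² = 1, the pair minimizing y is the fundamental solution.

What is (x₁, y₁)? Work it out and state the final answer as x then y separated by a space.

d=32: √d = [5; 1,1,1,10] (ℓ=4, even), read p_3/q_3
a_0=5:  p_0=5·1+0=5,  q_0=5·0+1=1
…
a_2=1:  p_2=1·6+5=11,  q_2=1·1+1=2
a_3=1:  p_3=1·11+6=17,  q_3=1·2+1=3
→ (17, 3).  Check: 17²=289, 32·3²=288, difference 1.

17 3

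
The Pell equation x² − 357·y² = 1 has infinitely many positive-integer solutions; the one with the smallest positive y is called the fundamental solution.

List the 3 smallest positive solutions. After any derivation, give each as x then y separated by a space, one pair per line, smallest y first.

√357 = [18; 1,8,2,8,1,36, …], period ℓ=6 (even) → k=5
a_0=18:  p_0=18·1+0=18,  q_0=18·0+1=1
a_1=1:  p_1=1·18+1=19,  q_1=1·1+0=1
a_2=8:  p_2=8·19+18=170,  q_2=8·1+1=9
a_3=2:  p_3=2·170+19=359,  q_3=2·9+1=19
a_4=8:  p_4=8·359+170=3042,  q_4=8·19+9=161
a_5=1:  p_5=1·3042+359=3401,  q_5=1·161+19=180
→ (3401, 180).  Check: 3401²=11566801, 357·180²=11566800, difference 1.
n=2: (3401,180)∘(3401,180) = (3401·3401+357·180·180, 3401·180+180·3401) = (23133601,1224360)
n=3: (23133601,1224360)∘(3401,180) = (3401·23133601+357·180·1224360, 3401·1224360+180·23133601) = (157354750601,8328096540)

3401 180
23133601 1224360
157354750601 8328096540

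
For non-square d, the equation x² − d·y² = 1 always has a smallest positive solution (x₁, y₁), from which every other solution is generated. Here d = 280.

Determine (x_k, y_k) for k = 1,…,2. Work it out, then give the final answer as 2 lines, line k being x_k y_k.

251 15
126001 7530

√280 = [16; 1,2,1,2,1,32, …], period ℓ=6 (even) → k=5
step 0: (16, 1)  from 16·(1,0) + (0,1)
…
step 2: (50, 3)  from 2·(17,1) + (16,1)
step 3: (67, 4)  from 1·(50,3) + (17,1)
step 4: (184, 11)  from 2·(67,4) + (50,3)
step 5: (251, 15)  from 1·(184,11) + (67,4)
→ (251, 15).  Check: 251²=63001, 280·15²=63000, difference 1.
n=2: (251,15)∘(251,15) = (251·251+280·15·15, 251·15+15·251) = (126001,7530)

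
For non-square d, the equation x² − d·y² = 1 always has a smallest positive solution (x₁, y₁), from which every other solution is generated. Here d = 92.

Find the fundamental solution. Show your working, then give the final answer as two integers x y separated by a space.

[9; 1,1,2,4,2,1,1,18] for √92; ℓ=8 ⇒ convergent index 7
i=0: a=9 ⇒ p=9, q=1
i=1: a=1 ⇒ p=10, q=1
i=2: a=1 ⇒ p=19, q=2
i=3: a=2 ⇒ p=48, q=5
…
i=5: a=2 ⇒ p=470, q=49
i=6: a=1 ⇒ p=681, q=71
i=7: a=1 ⇒ p=1151, q=120
(x₁, y₁) = (1151, 120);  1151² − 92·120² = 1 ✓

1151 120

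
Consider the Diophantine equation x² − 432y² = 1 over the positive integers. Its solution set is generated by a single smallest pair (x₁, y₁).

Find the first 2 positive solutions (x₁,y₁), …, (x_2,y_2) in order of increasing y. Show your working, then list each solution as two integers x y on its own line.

[20; 1,3,1,1,1,3,1,40] for √432; ℓ=8 ⇒ convergent index 7
i=0: a=20 ⇒ p=20, q=1
i=1: a=1 ⇒ p=21, q=1
…
i=5: a=1 ⇒ p=291, q=14
i=6: a=3 ⇒ p=1060, q=51
i=7: a=1 ⇒ p=1351, q=65
→ (1351, 65).  Check: 1351²=1825201, 432·65²=1825200, difference 1.
n=2: (1351,65)∘(1351,65) = (1351·1351+432·65·65, 1351·65+65·1351) = (3650401,175630)

1351 65
3650401 175630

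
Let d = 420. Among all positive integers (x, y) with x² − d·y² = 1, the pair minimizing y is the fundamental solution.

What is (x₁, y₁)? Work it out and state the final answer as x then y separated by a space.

d=420: √d = [20; 2,40] (ℓ=2, even), read p_1/q_1
a_0=20:  p_0=20·1+0=20,  q_0=20·0+1=1
a_1=2:  p_1=2·20+1=41,  q_1=2·1+0=2
(x₁, y₁) = (41, 2);  41² − 420·2² = 1 ✓

41 2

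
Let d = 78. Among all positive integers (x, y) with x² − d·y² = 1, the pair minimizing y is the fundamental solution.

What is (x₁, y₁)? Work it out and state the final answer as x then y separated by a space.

53 6

[8; 1,4,1,16] for √78; ℓ=4 ⇒ convergent index 3
a_0=8:  p_0=8·1+0=8,  q_0=8·0+1=1
a_1=1:  p_1=1·8+1=9,  q_1=1·1+0=1
a_2=4:  p_2=4·9+8=44,  q_2=4·1+1=5
a_3=1:  p_3=1·44+9=53,  q_3=1·5+1=6
(x₁, y₁) = (53, 6);  53² − 78·6² = 1 ✓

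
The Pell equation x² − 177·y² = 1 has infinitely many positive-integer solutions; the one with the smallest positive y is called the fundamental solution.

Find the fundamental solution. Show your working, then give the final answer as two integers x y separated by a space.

62423 4692

√177 → a₀=13, period (3,3,2,8,2,3,3,26); ℓ=8 even so k=7
i=0: a=13 ⇒ p=13, q=1
i=1: a=3 ⇒ p=40, q=3
i=2: a=3 ⇒ p=133, q=10
…
i=4: a=8 ⇒ p=2581, q=194
i=5: a=2 ⇒ p=5468, q=411
i=6: a=3 ⇒ p=18985, q=1427
i=7: a=3 ⇒ p=62423, q=4692
fundamental: x₁=62423, y₁=4692  (since 3896630929 − 177·22014864 = 1)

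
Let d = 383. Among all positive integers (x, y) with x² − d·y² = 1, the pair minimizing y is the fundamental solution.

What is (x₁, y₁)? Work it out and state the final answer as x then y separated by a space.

18768 959

√383 → a₀=19, period (1,1,3,19,3,1,1,38); ℓ=8 even so k=7
a_0=19:  p_0=19·1+0=19,  q_0=19·0+1=1
…
a_2=1:  p_2=1·20+19=39,  q_2=1·1+1=2
a_3=3:  p_3=3·39+20=137,  q_3=3·2+1=7
a_4=19:  p_4=19·137+39=2642,  q_4=19·7+2=135
a_5=3:  p_5=3·2642+137=8063,  q_5=3·135+7=412
a_6=1:  p_6=1·8063+2642=10705,  q_6=1·412+135=547
a_7=1:  p_7=1·10705+8063=18768,  q_7=1·547+412=959
→ (18768, 959).  Check: 18768²=352237824, 383·959²=352237823, difference 1.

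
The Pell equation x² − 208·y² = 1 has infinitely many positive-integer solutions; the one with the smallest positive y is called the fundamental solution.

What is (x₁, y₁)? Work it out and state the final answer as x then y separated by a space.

[14; 2,2,1,2,2,28] for √208; ℓ=6 ⇒ convergent index 5
step 0: (14, 1)  from 14·(1,0) + (0,1)
…
step 2: (72, 5)  from 2·(29,2) + (14,1)
step 3: (101, 7)  from 1·(72,5) + (29,2)
step 4: (274, 19)  from 2·(101,7) + (72,5)
step 5: (649, 45)  from 2·(274,19) + (101,7)
→ (649, 45).  Check: 649²=421201, 208·45²=421200, difference 1.

649 45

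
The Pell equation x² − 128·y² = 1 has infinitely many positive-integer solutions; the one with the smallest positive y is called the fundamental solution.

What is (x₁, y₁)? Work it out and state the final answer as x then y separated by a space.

577 51

[11; 3,5,3,22] for √128; ℓ=4 ⇒ convergent index 3
step 0: (11, 1)  from 11·(1,0) + (0,1)
…
step 2: (181, 16)  from 5·(34,3) + (11,1)
step 3: (577, 51)  from 3·(181,16) + (34,3)
→ (577, 51).  Check: 577²=332929, 128·51²=332928, difference 1.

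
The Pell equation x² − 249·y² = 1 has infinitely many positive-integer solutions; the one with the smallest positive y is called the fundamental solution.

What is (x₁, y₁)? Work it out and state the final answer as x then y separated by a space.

8553815 542076

[15; 1,3,1,1,5,…,3,1,30] for √249; ℓ=16 ⇒ convergent index 15
i=0: a=15 ⇒ p=15, q=1
…
i=2: a=3 ⇒ p=63, q=4
…
i=6: a=1 ⇒ p=931, q=59
…
i=11: a=5 ⇒ p=866765, q=54929
…
i=13: a=1 ⇒ p=1884116, q=119401
i=14: a=3 ⇒ p=6669699, q=422675
i=15: a=1 ⇒ p=8553815, q=542076
(x₁, y₁) = (8553815, 542076);  8553815² − 249·542076² = 1 ✓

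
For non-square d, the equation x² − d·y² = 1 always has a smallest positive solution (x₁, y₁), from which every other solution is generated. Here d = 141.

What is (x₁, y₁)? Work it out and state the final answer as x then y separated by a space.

95 8

d=141: √d = [11; 1,6,1,22] (ℓ=4, even), read p_3/q_3
i=0: a=11 ⇒ p=11, q=1
i=1: a=1 ⇒ p=12, q=1
i=2: a=6 ⇒ p=83, q=7
i=3: a=1 ⇒ p=95, q=8
fundamental: x₁=95, y₁=8  (since 9025 − 141·64 = 1)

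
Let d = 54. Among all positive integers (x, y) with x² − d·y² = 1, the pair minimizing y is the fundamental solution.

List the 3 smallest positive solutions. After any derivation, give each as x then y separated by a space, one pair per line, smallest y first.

√54 = [7; 2,1,6,1,2,14, …], period ℓ=6 (even) → k=5
k=0  a_k=7  p_k/q_k = 7/1
…
k=2  a_k=1  p_k/q_k = 22/3
…
k=4  a_k=1  p_k/q_k = 169/23
k=5  a_k=2  p_k/q_k = 485/66
fundamental: x₁=485, y₁=66  (since 235225 − 54·4356 = 1)
(x_2, y_2) = (485·485 + 54·66·66, 485·66 + 66·485) = (470449, 64020)
(x_3, y_3) = (485·470449 + 54·66·64020, 485·64020 + 66·470449) = (456335045, 62099334)

485 66
470449 64020
456335045 62099334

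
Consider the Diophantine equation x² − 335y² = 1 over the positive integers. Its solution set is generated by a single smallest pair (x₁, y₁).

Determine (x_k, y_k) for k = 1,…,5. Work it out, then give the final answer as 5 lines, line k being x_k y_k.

[18; 3,3,3,36] for √335; ℓ=4 ⇒ convergent index 3
a_0=18:  p_0=18·1+0=18,  q_0=18·0+1=1
a_1=3:  p_1=3·18+1=55,  q_1=3·1+0=3
a_2=3:  p_2=3·55+18=183,  q_2=3·3+1=10
a_3=3:  p_3=3·183+55=604,  q_3=3·10+3=33
(x₁, y₁) = (604, 33);  604² − 335·33² = 1 ✓
k=2:  x_2 = 604·604+335·33·33 = 729631,  y_2 = 604·33+33·604 = 39864
k=3:  x_3 = 604·729631+335·33·39864 = 881393644,  y_3 = 604·39864+33·729631 = 48155679
k=4:  x_4 = 604·881393644+335·33·48155679 = 1064722792321,  y_4 = 604·48155679+33·881393644 = 58172020368
k=5:  x_5 = 604·1064722792321+335·33·58172020368 = 1286184251730124,  y_5 = 604·58172020368+33·1064722792321 = 70271752448865

604 33
729631 39864
881393644 48155679
1064722792321 58172020368
1286184251730124 70271752448865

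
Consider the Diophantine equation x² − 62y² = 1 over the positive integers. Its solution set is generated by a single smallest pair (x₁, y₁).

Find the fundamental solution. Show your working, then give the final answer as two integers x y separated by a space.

√62 = [7; 1,6,1,14, …], period ℓ=4 (even) → k=3
step 0: (7, 1)  from 7·(1,0) + (0,1)
…
step 2: (55, 7)  from 6·(8,1) + (7,1)
step 3: (63, 8)  from 1·(55,7) + (8,1)
fundamental: x₁=63, y₁=8  (since 3969 − 62·64 = 1)

63 8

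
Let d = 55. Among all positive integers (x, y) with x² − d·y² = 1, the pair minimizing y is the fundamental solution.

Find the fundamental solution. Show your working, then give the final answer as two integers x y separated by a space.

89 12

d=55: √d = [7; 2,2,2,14] (ℓ=4, even), read p_3/q_3
step 0: (7, 1)  from 7·(1,0) + (0,1)
…
step 2: (37, 5)  from 2·(15,2) + (7,1)
step 3: (89, 12)  from 2·(37,5) + (15,2)
→ (89, 12).  Check: 89²=7921, 55·12²=7920, difference 1.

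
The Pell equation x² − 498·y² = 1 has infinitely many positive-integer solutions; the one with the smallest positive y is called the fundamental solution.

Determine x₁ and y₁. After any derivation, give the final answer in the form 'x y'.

179777 8056

√498 → a₀=22, period (3,6,22,6,3,44); ℓ=6 even so k=5
a_0=22:  p_0=22·1+0=22,  q_0=22·0+1=1
…
a_2=6:  p_2=6·67+22=424,  q_2=6·3+1=19
…
a_4=6:  p_4=6·9395+424=56794,  q_4=6·421+19=2545
a_5=3:  p_5=3·56794+9395=179777,  q_5=3·2545+421=8056
(x₁, y₁) = (179777, 8056);  179777² − 498·8056² = 1 ✓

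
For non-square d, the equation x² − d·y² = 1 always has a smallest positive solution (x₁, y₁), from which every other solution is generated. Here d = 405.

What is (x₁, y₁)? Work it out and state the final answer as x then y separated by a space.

161 8

√405 = [20; 8,40, …], period ℓ=2 (even) → k=1
i=0: a=20 ⇒ p=20, q=1
i=1: a=8 ⇒ p=161, q=8
fundamental: x₁=161, y₁=8  (since 25921 − 405·64 = 1)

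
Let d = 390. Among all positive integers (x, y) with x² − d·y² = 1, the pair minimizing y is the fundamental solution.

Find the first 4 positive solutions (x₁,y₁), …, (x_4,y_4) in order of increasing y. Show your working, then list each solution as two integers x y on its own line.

79 4
12481 632
1971919 99852
311550721 15775984

√390 → a₀=19, period (1,2,1,38); ℓ=4 even so k=3
a_0=19:  p_0=19·1+0=19,  q_0=19·0+1=1
…
a_2=2:  p_2=2·20+19=59,  q_2=2·1+1=3
a_3=1:  p_3=1·59+20=79,  q_3=1·3+1=4
→ (79, 4).  Check: 79²=6241, 390·4²=6240, difference 1.
k=2:  x_2 = 79·79+390·4·4 = 12481,  y_2 = 79·4+4·79 = 632
k=3:  x_3 = 79·12481+390·4·632 = 1971919,  y_3 = 79·632+4·12481 = 99852
k=4:  x_4 = 79·1971919+390·4·99852 = 311550721,  y_4 = 79·99852+4·1971919 = 15775984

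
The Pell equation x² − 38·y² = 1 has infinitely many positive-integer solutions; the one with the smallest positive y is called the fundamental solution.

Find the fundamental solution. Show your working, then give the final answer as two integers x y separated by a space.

d=38: √d = [6; 6,12] (ℓ=2, even), read p_1/q_1
a_0=6:  p_0=6·1+0=6,  q_0=6·0+1=1
a_1=6:  p_1=6·6+1=37,  q_1=6·1+0=6
→ (37, 6).  Check: 37²=1369, 38·6²=1368, difference 1.

37 6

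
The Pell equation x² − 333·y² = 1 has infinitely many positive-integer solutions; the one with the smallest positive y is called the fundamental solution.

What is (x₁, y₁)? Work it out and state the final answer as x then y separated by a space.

73 4

d=333: √d = [18; 4,36] (ℓ=2, even), read p_1/q_1
a_0=18:  p_0=18·1+0=18,  q_0=18·0+1=1
a_1=4:  p_1=4·18+1=73,  q_1=4·1+0=4
→ (73, 4).  Check: 73²=5329, 333·4²=5328, difference 1.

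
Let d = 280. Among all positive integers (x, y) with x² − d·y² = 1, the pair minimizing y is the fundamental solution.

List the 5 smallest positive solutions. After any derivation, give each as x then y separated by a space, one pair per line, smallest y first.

√280 → a₀=16, period (1,2,1,2,1,32); ℓ=6 even so k=5
step 0: (16, 1)  from 16·(1,0) + (0,1)
step 1: (17, 1)  from 1·(16,1) + (1,0)
step 2: (50, 3)  from 2·(17,1) + (16,1)
step 3: (67, 4)  from 1·(50,3) + (17,1)
step 4: (184, 11)  from 2·(67,4) + (50,3)
step 5: (251, 15)  from 1·(184,11) + (67,4)
(x₁, y₁) = (251, 15);  251² − 280·15² = 1 ✓
(x_2, y_2) = (251·251 + 280·15·15, 251·15 + 15·251) = (126001, 7530)
(x_3, y_3) = (251·126001 + 280·15·7530, 251·7530 + 15·126001) = (63252251, 3780045)
(x_4, y_4) = (251·63252251 + 280·15·3780045, 251·3780045 + 15·63252251) = (31752504001, 1897575060)
(x_5, y_5) = (251·31752504001 + 280·15·1897575060, 251·1897575060 + 15·31752504001) = (15939693756251, 952578900075)

251 15
126001 7530
63252251 3780045
31752504001 1897575060
15939693756251 952578900075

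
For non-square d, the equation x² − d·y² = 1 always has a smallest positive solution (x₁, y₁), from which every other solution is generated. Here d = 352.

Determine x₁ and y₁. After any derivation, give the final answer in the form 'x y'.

d=352: √d = [18; 1,3,5,9,5,3,1,36] (ℓ=8, even), read p_7/q_7
i=0: a=18 ⇒ p=18, q=1
i=1: a=1 ⇒ p=19, q=1
…
i=5: a=5 ⇒ p=18499, q=986
i=6: a=3 ⇒ p=59118, q=3151
i=7: a=1 ⇒ p=77617, q=4137
→ (77617, 4137).  Check: 77617²=6024398689, 352·4137²=6024398688, difference 1.

77617 4137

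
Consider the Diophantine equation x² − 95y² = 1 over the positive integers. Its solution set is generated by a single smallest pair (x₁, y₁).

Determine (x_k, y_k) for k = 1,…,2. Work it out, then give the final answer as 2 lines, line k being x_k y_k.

√95 → a₀=9, period (1,2,1,18); ℓ=4 even so k=3
step 0: (9, 1)  from 9·(1,0) + (0,1)
step 1: (10, 1)  from 1·(9,1) + (1,0)
step 2: (29, 3)  from 2·(10,1) + (9,1)
step 3: (39, 4)  from 1·(29,3) + (10,1)
(x₁, y₁) = (39, 4);  39² − 95·4² = 1 ✓
(39+4√95)^2 = 3041 + 312√95

39 4
3041 312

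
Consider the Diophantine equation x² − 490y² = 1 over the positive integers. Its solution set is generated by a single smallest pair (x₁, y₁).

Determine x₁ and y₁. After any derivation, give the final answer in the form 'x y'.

1039681 46968

[22; 7,2,1,4,4,4,1,2,7,44] for √490; ℓ=10 ⇒ convergent index 9
step 0: (22, 1)  from 22·(1,0) + (0,1)
step 1: (155, 7)  from 7·(22,1) + (1,0)
…
step 3: (487, 22)  from 1·(332,15) + (155,7)
step 4: (2280, 103)  from 4·(487,22) + (332,15)
step 5: (9607, 434)  from 4·(2280,103) + (487,22)
…
step 7: (50315, 2273)  from 1·(40708,1839) + (9607,434)
step 8: (141338, 6385)  from 2·(50315,2273) + (40708,1839)
step 9: (1039681, 46968)  from 7·(141338,6385) + (50315,2273)
(x₁, y₁) = (1039681, 46968);  1039681² − 490·46968² = 1 ✓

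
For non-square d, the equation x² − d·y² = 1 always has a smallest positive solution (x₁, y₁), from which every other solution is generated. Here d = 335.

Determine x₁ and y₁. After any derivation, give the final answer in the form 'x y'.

604 33

[18; 3,3,3,36] for √335; ℓ=4 ⇒ convergent index 3
k=0  a_k=18  p_k/q_k = 18/1
…
k=2  a_k=3  p_k/q_k = 183/10
k=3  a_k=3  p_k/q_k = 604/33
(x₁, y₁) = (604, 33);  604² − 335·33² = 1 ✓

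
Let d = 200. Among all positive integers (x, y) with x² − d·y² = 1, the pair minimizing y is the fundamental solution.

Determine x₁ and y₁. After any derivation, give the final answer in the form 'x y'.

√200 = [14; 7,28, …], period ℓ=2 (even) → k=1
k=0  a_k=14  p_k/q_k = 14/1
k=1  a_k=7  p_k/q_k = 99/7
→ (99, 7).  Check: 99²=9801, 200·7²=9800, difference 1.

99 7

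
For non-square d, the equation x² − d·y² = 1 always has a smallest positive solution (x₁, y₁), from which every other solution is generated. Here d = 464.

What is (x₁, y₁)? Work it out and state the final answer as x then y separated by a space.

9801 455

√464 → a₀=21, period (1,1,5,1,1,1,5,1,1,42); ℓ=10 even so k=9
i=0: a=21 ⇒ p=21, q=1
…
i=2: a=1 ⇒ p=43, q=2
i=3: a=5 ⇒ p=237, q=11
i=4: a=1 ⇒ p=280, q=13
i=5: a=1 ⇒ p=517, q=24
…
i=7: a=5 ⇒ p=4502, q=209
i=8: a=1 ⇒ p=5299, q=246
i=9: a=1 ⇒ p=9801, q=455
fundamental: x₁=9801, y₁=455  (since 96059601 − 464·207025 = 1)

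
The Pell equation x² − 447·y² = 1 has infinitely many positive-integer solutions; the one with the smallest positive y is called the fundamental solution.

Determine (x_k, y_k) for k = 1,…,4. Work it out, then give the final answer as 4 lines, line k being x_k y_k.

√447 → a₀=21, period (7,42); ℓ=2 even so k=1
a_0=21:  p_0=21·1+0=21,  q_0=21·0+1=1
a_1=7:  p_1=7·21+1=148,  q_1=7·1+0=7
(x₁, y₁) = (148, 7);  148² − 447·7² = 1 ✓
n=2: (148,7)∘(148,7) = (148·148+447·7·7, 148·7+7·148) = (43807,2072)
n=3: (43807,2072)∘(148,7) = (148·43807+447·7·2072, 148·2072+7·43807) = (12966724,613305)
n=4: (12966724,613305)∘(148,7) = (148·12966724+447·7·613305, 148·613305+7·12966724) = (3838106497,181536208)

148 7
43807 2072
12966724 613305
3838106497 181536208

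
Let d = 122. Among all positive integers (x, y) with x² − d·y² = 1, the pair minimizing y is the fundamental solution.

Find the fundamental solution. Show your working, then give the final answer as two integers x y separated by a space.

d=122: √d = [11; 22] (ℓ=1, odd), read p_1/q_1
a_0=11:  p_0=11·1+0=11,  q_0=11·0+1=1
a_1=22:  p_1=22·11+1=243,  q_1=22·1+0=22
fundamental: x₁=243, y₁=22  (since 59049 − 122·484 = 1)

243 22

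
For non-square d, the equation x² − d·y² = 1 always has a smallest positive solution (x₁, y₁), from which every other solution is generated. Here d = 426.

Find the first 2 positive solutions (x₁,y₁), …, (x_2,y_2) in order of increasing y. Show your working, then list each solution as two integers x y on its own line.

√426 → a₀=20, period (1,1,1,3,2,6,2,3,1,1,1,40); ℓ=12 even so k=11
k=0  a_k=20  p_k/q_k = 20/1
…
k=7  a_k=2  p_k/q_k = 7162/347
…
k=9  a_k=1  p_k/q_k = 31971/1549
k=10  a_k=1  p_k/q_k = 56780/2751
k=11  a_k=1  p_k/q_k = 88751/4300
fundamental: x₁=88751, y₁=4300  (since 7876740001 − 426·18490000 = 1)
n=2: (88751,4300)∘(88751,4300) = (88751·88751+426·4300·4300, 88751·4300+4300·88751) = (15753480001,763258600)

88751 4300
15753480001 763258600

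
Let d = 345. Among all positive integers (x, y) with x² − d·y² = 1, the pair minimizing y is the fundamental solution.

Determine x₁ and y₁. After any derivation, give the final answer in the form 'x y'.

6761 364

√345 → a₀=18, period (1,1,2,1,6,1,2,1,1,36); ℓ=10 even so k=9
i=0: a=18 ⇒ p=18, q=1
…
i=2: a=1 ⇒ p=37, q=2
i=3: a=2 ⇒ p=93, q=5
i=4: a=1 ⇒ p=130, q=7
i=5: a=6 ⇒ p=873, q=47
i=6: a=1 ⇒ p=1003, q=54
i=7: a=2 ⇒ p=2879, q=155
i=8: a=1 ⇒ p=3882, q=209
i=9: a=1 ⇒ p=6761, q=364
→ (6761, 364).  Check: 6761²=45711121, 345·364²=45711120, difference 1.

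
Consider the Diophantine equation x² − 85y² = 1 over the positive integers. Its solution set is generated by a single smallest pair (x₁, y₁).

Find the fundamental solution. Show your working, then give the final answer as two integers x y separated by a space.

285769 30996

√85 → a₀=9, period (4,1,1,4,18); ℓ=5 odd so k=9
a_0=9:  p_0=9·1+0=9,  q_0=9·0+1=1
a_1=4:  p_1=4·9+1=37,  q_1=4·1+0=4
…
a_3=1:  p_3=1·46+37=83,  q_3=1·5+4=9
…
a_5=18:  p_5=18·378+83=6887,  q_5=18·41+9=747
a_6=4:  p_6=4·6887+378=27926,  q_6=4·747+41=3029
…
a_8=1:  p_8=1·34813+27926=62739,  q_8=1·3776+3029=6805
a_9=4:  p_9=4·62739+34813=285769,  q_9=4·6805+3776=30996
→ (285769, 30996).  Check: 285769²=81663921361, 85·30996²=81663921360, difference 1.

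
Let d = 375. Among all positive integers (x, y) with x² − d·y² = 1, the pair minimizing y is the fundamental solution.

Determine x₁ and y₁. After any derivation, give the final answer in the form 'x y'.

√375 → a₀=19, period (2,1,2,1,5,1,2,1,2,38); ℓ=10 even so k=9
k=0  a_k=19  p_k/q_k = 19/1
…
k=5  a_k=5  p_k/q_k = 1220/63
…
k=8  a_k=1  p_k/q_k = 5519/285
k=9  a_k=2  p_k/q_k = 15124/781
→ (15124, 781).  Check: 15124²=228735376, 375·781²=228735375, difference 1.

15124 781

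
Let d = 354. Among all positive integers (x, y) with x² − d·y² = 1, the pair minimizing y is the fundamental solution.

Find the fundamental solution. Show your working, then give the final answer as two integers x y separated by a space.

√354 → a₀=18, period (1,4,2,2,18,2,2,4,1,36); ℓ=10 even so k=9
k=0  a_k=18  p_k/q_k = 18/1
k=1  a_k=1  p_k/q_k = 19/1
k=2  a_k=4  p_k/q_k = 94/5
k=3  a_k=2  p_k/q_k = 207/11
…
k=5  a_k=18  p_k/q_k = 9351/497
k=6  a_k=2  p_k/q_k = 19210/1021
…
k=8  a_k=4  p_k/q_k = 210294/11177
k=9  a_k=1  p_k/q_k = 258065/13716
fundamental: x₁=258065, y₁=13716  (since 66597544225 − 354·188128656 = 1)

258065 13716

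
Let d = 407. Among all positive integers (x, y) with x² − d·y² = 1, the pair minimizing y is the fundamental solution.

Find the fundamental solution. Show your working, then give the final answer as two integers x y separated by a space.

2663 132

[20; 5,1,2,1,5,40] for √407; ℓ=6 ⇒ convergent index 5
i=0: a=20 ⇒ p=20, q=1
i=1: a=5 ⇒ p=101, q=5
…
i=4: a=1 ⇒ p=464, q=23
i=5: a=5 ⇒ p=2663, q=132
(x₁, y₁) = (2663, 132);  2663² − 407·132² = 1 ✓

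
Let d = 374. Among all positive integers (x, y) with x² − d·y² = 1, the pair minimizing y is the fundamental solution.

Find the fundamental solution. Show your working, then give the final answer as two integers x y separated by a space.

3365 174

d=374: √d = [19; 2,1,18,1,2,38] (ℓ=6, even), read p_5/q_5
step 0: (19, 1)  from 19·(1,0) + (0,1)
…
step 2: (58, 3)  from 1·(39,2) + (19,1)
…
step 4: (1141, 59)  from 1·(1083,56) + (58,3)
step 5: (3365, 174)  from 2·(1141,59) + (1083,56)
→ (3365, 174).  Check: 3365²=11323225, 374·174²=11323224, difference 1.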